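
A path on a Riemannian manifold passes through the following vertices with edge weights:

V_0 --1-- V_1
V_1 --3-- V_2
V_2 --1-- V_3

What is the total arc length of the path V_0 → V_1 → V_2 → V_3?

Arc length = 1 + 3 + 1 = 5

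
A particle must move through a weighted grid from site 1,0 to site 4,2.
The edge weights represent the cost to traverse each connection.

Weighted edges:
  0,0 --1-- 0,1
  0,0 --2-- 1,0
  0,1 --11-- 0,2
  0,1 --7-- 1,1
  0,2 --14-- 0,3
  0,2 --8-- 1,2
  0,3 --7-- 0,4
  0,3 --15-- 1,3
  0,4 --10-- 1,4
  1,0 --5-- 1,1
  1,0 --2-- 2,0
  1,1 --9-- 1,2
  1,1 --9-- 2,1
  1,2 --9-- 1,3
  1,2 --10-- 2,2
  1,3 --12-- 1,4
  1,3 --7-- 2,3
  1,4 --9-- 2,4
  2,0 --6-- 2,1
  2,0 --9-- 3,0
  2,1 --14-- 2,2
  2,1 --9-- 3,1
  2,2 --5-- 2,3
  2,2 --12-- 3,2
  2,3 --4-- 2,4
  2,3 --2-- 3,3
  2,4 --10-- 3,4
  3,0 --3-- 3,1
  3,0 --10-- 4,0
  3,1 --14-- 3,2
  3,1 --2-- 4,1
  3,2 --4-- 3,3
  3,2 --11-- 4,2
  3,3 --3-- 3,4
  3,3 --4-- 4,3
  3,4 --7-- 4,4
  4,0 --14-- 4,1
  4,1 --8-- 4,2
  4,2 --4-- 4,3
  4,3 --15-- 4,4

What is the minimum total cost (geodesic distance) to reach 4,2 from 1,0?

Shortest path: 1,0 → 2,0 → 3,0 → 3,1 → 4,1 → 4,2, total weight = 24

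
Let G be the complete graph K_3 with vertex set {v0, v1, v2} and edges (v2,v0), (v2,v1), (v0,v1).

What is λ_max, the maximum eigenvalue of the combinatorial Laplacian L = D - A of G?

For the complete graph K_n, L = nI − J (J = all-ones matrix). J has eigenvalues n (once, eigenvector 𝟙) and 0 (multiplicity n−1), so L has eigenvalues 0 (once) and n (multiplicity n−1). Here n = 3: eigenvalue 0 once and 3 with multiplicity 2.
Laplacian eigenvalues: [0.0, 3.0, 3.0]. Largest eigenvalue (spectral radius) = 3.0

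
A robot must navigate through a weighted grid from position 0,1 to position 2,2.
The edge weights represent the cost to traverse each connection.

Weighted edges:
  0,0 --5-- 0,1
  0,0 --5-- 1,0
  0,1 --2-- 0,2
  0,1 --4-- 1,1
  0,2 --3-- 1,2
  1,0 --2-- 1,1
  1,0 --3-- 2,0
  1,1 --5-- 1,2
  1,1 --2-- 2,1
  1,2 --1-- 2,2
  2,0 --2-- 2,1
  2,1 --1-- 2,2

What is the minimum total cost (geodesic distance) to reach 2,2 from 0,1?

Shortest path: 0,1 → 0,2 → 1,2 → 2,2, total weight = 6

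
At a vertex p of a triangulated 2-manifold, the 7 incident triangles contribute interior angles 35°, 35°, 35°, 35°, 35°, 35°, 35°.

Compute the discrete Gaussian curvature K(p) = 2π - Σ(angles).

Sum of angles = 245°. K = 360° - 245° = 115° = 23π/36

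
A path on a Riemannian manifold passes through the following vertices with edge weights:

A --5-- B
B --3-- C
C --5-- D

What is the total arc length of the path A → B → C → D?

Arc length = 5 + 3 + 5 = 13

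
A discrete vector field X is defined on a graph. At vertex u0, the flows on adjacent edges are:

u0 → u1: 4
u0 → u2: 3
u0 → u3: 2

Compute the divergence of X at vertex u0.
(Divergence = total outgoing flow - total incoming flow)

Divergence = sum of outgoing flows = 4 + 3 + 2 = 9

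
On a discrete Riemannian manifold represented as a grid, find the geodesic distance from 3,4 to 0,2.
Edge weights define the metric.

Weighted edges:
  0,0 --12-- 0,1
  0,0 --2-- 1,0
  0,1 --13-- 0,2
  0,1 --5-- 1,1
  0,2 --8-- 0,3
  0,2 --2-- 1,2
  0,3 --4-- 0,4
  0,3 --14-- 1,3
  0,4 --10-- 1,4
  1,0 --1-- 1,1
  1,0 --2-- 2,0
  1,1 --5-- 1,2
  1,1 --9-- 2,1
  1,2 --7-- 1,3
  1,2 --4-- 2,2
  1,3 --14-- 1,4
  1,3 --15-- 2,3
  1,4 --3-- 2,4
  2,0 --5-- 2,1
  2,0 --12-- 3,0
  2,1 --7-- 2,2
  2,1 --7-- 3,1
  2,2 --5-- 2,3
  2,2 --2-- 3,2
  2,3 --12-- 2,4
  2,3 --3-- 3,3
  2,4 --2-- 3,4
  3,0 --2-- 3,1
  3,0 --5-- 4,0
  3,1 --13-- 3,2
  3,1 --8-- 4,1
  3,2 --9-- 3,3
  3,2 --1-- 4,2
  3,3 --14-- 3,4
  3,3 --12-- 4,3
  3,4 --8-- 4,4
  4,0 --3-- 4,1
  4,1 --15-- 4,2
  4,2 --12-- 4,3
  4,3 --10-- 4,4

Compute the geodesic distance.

Shortest path: 3,4 → 2,4 → 2,3 → 2,2 → 1,2 → 0,2, total weight = 25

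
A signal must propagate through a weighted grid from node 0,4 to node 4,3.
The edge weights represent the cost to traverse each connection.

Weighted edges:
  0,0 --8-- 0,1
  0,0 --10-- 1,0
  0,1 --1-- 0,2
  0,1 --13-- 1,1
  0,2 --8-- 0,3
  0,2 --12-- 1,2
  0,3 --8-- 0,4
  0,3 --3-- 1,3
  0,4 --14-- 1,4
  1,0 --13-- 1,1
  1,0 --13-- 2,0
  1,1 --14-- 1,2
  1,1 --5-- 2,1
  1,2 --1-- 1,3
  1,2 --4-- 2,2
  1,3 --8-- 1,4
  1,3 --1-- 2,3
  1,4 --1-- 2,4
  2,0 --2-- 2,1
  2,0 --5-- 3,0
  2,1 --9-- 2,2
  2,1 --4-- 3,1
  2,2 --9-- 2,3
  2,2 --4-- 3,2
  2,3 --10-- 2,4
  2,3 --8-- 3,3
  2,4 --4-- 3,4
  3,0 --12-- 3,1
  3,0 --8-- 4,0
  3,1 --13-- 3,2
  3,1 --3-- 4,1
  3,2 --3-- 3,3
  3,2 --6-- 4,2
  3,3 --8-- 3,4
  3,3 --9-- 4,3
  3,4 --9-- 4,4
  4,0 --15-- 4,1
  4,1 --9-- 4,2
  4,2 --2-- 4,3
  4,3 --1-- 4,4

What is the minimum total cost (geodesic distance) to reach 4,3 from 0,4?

Shortest path: 0,4 → 0,3 → 1,3 → 1,2 → 2,2 → 3,2 → 4,2 → 4,3, total weight = 28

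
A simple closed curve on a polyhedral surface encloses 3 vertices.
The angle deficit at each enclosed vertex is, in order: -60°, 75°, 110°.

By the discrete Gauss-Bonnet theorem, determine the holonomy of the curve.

Holonomy = total enclosed curvature = (-60°) + 75° + 110° = 125°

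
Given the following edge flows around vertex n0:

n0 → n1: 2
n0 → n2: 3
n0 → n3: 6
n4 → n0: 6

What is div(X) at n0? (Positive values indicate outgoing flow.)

Divergence = sum of outgoing flows = 2 + 3 + 6 + (-6) = 5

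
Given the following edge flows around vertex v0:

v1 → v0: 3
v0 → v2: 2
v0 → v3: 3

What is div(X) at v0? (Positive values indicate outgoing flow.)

Divergence = sum of outgoing flows = (-3) + 2 + 3 = 2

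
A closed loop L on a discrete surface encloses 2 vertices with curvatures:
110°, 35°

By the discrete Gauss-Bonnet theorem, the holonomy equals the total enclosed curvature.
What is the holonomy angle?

Holonomy = total enclosed curvature = 110° + 35° = 145°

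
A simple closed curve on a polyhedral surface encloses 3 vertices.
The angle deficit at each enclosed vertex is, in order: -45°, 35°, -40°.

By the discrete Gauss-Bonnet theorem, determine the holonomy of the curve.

Holonomy = total enclosed curvature = (-45°) + 35° + (-40°) = -50°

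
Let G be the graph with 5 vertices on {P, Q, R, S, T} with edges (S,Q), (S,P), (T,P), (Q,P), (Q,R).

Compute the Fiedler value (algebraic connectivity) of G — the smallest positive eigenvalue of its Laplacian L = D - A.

Degrees: deg(P) = 3, deg(Q) = 3, deg(R) = 1, deg(S) = 2, deg(T) = 1.
L = D − A with rows/columns ordered (P, Q, R, S, T):
  [ 3, -1,  0, -1, -1]
  [-1,  3, -1, -1,  0]
  [ 0, -1,  1,  0,  0]
  [-1, -1,  0,  2,  0]
  [-1,  0,  0,  0,  1]
Characteristic polynomial: det(λI − L) = λ(λ² − 5λ + 3)(λ² − 5λ + 5).
Roots: λ = 0; (λ² − 5λ + 3) = 0 ⇒ λ = (5 ± √13)/2 ≈ 0.6972, 4.3028; (λ² − 5λ + 5) = 0 ⇒ λ = (5 ± √5)/2 ≈ 1.382, 3.618.
(Check: the roots sum (with multiplicity) to 10, matching trace L = Σdeg = 2·5 = 10.)
Laplacian eigenvalues: [0.0, 0.6972, 1.382, 3.618, 4.3028]. Algebraic connectivity (smallest non-zero eigenvalue) = 0.6972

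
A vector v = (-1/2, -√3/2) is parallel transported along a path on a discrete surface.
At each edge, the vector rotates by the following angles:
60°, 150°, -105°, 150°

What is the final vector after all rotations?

Total rotation: 60° + 150° + (-105°) + 150° = 255° ≡ -105° (mod 360°). Final vector: (-0.7071, 0.7071)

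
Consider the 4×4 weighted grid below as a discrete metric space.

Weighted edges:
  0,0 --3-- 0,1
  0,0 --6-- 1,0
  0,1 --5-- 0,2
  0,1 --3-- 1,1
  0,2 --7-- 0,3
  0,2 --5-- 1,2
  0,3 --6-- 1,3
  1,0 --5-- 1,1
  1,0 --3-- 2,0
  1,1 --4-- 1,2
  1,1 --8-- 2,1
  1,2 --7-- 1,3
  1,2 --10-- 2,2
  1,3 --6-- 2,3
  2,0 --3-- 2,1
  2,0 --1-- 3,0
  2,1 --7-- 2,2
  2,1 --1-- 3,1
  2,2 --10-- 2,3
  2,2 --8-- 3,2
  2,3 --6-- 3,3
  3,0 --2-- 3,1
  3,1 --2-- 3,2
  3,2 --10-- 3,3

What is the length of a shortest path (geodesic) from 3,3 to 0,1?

Shortest path: 3,3 → 3,2 → 3,1 → 2,1 → 1,1 → 0,1, total weight = 24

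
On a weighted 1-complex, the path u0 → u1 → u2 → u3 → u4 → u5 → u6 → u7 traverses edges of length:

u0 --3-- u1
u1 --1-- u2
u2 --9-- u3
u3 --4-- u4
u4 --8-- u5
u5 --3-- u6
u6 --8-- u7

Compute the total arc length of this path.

Arc length = 3 + 1 + 9 + 4 + 8 + 3 + 8 = 36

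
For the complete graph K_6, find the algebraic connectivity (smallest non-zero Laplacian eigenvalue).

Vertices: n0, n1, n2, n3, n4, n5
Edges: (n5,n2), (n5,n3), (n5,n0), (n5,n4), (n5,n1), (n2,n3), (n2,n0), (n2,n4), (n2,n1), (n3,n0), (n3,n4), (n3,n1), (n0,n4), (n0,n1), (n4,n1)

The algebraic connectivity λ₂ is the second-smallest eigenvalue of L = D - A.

For the complete graph K_n, L = nI − J (J = all-ones matrix). J has eigenvalues n (once, eigenvector 𝟙) and 0 (multiplicity n−1), so L has eigenvalues 0 (once) and n (multiplicity n−1). Here n = 6: eigenvalue 0 once and 6 with multiplicity 5.
Laplacian eigenvalues: [0.0, 6.0, 6.0, 6.0, 6.0, 6.0]. Algebraic connectivity (smallest non-zero eigenvalue) = 6.0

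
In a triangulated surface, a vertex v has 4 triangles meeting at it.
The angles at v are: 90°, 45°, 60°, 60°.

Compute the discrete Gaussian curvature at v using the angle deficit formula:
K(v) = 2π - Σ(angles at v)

Sum of angles = 255°. K = 360° - 255° = 105° = 7π/12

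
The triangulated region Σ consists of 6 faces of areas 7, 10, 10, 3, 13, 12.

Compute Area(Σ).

7 + 10 + 10 + 3 + 13 + 12 = 55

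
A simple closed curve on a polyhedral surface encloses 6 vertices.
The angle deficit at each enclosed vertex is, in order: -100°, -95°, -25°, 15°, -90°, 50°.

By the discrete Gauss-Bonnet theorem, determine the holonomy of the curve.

Holonomy = total enclosed curvature = (-100°) + (-95°) + (-25°) + 15° + (-90°) + 50° = -245°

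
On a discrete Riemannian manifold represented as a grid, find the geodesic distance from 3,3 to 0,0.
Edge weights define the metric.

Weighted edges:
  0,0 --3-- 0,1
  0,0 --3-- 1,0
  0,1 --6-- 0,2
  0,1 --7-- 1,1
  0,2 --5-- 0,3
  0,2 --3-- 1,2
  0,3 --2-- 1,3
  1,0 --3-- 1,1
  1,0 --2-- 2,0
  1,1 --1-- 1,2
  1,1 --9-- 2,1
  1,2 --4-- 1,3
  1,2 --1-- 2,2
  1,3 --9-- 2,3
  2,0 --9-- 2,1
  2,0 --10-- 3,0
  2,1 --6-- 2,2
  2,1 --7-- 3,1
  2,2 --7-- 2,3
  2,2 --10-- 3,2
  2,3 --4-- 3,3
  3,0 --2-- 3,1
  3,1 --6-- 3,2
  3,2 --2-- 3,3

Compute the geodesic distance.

Shortest path: 3,3 → 2,3 → 2,2 → 1,2 → 1,1 → 1,0 → 0,0, total weight = 19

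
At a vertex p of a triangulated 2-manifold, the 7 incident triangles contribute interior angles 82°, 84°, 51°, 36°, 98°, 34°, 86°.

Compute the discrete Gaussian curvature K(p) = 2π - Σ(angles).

Sum of angles = 471°. K = 360° - 471° = -111° = -37π/60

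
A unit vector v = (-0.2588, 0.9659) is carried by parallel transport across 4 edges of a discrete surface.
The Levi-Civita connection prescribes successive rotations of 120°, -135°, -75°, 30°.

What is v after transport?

Total rotation: 120° + (-135°) + (-75°) + 30° = -60°. Final vector: (0.7071, 0.7071)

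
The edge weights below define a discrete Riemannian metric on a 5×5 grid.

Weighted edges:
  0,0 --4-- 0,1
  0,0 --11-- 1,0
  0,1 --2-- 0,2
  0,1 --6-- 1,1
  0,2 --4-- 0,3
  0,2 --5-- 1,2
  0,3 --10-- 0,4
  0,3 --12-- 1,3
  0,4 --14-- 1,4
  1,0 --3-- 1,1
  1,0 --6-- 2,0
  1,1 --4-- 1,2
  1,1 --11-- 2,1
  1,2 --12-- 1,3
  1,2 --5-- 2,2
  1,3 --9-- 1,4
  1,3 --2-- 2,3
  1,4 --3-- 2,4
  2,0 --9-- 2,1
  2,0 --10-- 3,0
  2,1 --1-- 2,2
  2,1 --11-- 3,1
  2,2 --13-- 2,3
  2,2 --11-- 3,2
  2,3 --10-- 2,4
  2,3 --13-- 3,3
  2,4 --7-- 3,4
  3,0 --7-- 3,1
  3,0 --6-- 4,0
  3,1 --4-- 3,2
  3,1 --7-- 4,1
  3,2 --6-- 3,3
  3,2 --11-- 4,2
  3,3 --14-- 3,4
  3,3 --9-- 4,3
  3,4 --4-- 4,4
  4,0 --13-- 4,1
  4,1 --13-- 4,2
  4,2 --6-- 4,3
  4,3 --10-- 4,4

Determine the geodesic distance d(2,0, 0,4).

Shortest path: 2,0 → 1,0 → 1,1 → 0,1 → 0,2 → 0,3 → 0,4, total weight = 31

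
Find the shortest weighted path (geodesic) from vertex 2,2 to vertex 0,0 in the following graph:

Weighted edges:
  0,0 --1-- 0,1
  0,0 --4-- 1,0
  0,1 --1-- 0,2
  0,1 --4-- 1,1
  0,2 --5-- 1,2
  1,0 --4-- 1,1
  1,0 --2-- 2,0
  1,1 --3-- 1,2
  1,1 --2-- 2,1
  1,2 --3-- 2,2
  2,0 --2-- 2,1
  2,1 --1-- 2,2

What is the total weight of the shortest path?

Shortest path: 2,2 → 2,1 → 1,1 → 0,1 → 0,0, total weight = 8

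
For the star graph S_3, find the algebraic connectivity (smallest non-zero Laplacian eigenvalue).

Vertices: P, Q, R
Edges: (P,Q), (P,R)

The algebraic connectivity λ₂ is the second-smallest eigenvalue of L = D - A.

The star S_3 is the complete bipartite graph K_{1,2} (one hub of degree 2, 2 leaves of degree 1). The Laplacian spectrum of K_{p,q} is 0, p (multiplicity q−1), q (multiplicity p−1), p+q. With p = 1, q = 2: 0 once, 1 with multiplicity 1, and 3 once. (Check: trace L = sum of degrees = 4 = 1·1 + 3.)
Laplacian eigenvalues: [0.0, 1.0, 3.0]. Algebraic connectivity (smallest non-zero eigenvalue) = 1.0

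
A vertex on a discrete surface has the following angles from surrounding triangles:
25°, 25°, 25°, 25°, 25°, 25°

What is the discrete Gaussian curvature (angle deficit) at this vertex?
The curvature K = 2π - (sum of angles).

Sum of angles = 150°. K = 360° - 150° = 210°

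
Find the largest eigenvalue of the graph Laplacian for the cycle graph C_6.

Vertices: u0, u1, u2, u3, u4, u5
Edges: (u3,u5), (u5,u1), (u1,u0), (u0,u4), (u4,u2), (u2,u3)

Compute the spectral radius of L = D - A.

The cycle graph C_n has Laplacian eigenvalues λ_k = 2 − 2cos(2πk/n), k = 0, 1, …, n−1. Here n = 6:
k=0: 2 − 2cos(0) = 0.0; k=1: 2 − 2cos(π/3) = 1.0; k=2: 2 − 2cos(2π/3) = 3.0; k=3: 2 − 2cos(π) = 4.0; k=4: 2 − 2cos(4π/3) = 3.0; k=5: 2 − 2cos(5π/3) = 1.0.
Laplacian eigenvalues: [0.0, 1.0, 1.0, 3.0, 3.0, 4.0]. Largest eigenvalue (spectral radius) = 4.0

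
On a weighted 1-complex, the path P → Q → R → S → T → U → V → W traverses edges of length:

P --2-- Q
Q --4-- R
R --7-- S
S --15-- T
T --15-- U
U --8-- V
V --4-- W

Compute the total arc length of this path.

Arc length = 2 + 4 + 7 + 15 + 15 + 8 + 4 = 55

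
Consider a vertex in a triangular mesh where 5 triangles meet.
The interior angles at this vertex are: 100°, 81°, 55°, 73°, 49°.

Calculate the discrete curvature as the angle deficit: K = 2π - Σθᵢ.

Sum of angles = 358°. K = 360° - 358° = 2° = π/90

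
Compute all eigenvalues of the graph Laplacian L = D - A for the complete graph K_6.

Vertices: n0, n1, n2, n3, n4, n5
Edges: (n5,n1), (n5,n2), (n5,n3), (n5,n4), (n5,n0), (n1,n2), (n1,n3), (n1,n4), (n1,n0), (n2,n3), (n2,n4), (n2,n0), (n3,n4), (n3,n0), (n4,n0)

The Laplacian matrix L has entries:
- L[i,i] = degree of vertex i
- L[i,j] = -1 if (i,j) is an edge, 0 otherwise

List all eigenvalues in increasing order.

For the complete graph K_n, L = nI − J (J = all-ones matrix). J has eigenvalues n (once, eigenvector 𝟙) and 0 (multiplicity n−1), so L has eigenvalues 0 (once) and n (multiplicity n−1). Here n = 6: eigenvalue 0 once and 6 with multiplicity 5.
Laplacian eigenvalues (increasing order): [0.0, 6.0, 6.0, 6.0, 6.0, 6.0]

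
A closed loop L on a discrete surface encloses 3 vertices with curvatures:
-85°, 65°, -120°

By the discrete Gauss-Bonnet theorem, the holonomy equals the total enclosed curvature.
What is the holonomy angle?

Holonomy = total enclosed curvature = (-85°) + 65° + (-120°) = -140°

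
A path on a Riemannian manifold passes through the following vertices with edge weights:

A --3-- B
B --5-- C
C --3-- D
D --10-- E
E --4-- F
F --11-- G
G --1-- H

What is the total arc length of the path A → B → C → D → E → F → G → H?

Arc length = 3 + 5 + 3 + 10 + 4 + 11 + 1 = 37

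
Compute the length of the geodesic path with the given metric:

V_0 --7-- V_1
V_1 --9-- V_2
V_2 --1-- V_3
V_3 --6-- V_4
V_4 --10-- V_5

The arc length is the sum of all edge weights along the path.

Arc length = 7 + 9 + 1 + 6 + 10 = 33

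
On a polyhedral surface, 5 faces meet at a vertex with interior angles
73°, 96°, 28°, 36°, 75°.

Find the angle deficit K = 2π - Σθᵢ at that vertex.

Sum of angles = 308°. K = 360° - 308° = 52° = 13π/45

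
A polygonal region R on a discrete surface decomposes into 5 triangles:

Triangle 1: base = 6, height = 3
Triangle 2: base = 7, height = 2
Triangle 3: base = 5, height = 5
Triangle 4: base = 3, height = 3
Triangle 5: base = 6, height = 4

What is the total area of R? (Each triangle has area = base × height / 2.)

(1/2)×6×3 + (1/2)×7×2 + (1/2)×5×5 + (1/2)×3×3 + (1/2)×6×4 = 45.0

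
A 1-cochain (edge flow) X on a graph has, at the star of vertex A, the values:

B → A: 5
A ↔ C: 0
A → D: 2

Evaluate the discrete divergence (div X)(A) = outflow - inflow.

Divergence = sum of outgoing flows = (-5) + 0 + 2 = -3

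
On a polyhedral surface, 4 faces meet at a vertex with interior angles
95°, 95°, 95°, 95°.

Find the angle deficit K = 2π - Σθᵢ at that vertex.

Sum of angles = 380°. K = 360° - 380° = -20°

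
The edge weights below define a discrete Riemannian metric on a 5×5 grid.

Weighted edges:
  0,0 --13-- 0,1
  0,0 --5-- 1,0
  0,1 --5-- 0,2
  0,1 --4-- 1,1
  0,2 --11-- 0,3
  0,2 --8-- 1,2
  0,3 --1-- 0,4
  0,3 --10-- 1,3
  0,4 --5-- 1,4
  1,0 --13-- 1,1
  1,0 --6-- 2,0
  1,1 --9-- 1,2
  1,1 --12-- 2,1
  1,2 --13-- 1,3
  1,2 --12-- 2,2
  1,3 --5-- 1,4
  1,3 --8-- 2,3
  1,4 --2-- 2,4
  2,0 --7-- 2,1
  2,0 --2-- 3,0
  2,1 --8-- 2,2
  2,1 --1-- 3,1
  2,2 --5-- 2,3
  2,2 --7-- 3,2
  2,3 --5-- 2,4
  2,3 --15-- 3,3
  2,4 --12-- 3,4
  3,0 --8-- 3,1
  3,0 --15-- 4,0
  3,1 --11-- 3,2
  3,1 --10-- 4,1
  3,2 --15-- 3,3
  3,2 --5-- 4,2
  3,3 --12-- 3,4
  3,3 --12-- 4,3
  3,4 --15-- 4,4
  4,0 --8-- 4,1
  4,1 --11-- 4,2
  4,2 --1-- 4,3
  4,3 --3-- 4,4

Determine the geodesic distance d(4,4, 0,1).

Shortest path: 4,4 → 4,3 → 4,2 → 3,2 → 3,1 → 2,1 → 1,1 → 0,1, total weight = 37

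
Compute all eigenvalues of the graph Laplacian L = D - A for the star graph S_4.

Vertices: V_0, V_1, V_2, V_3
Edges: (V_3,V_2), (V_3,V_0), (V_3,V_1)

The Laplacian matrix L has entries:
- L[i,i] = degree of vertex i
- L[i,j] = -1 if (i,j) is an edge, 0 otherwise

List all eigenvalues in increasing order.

The star S_4 is the complete bipartite graph K_{1,3} (one hub of degree 3, 3 leaves of degree 1). The Laplacian spectrum of K_{p,q} is 0, p (multiplicity q−1), q (multiplicity p−1), p+q. With p = 1, q = 3: 0 once, 1 with multiplicity 2, and 4 once. (Check: trace L = sum of degrees = 6 = 2·1 + 4.)
Laplacian eigenvalues (increasing order): [0.0, 1.0, 1.0, 4.0]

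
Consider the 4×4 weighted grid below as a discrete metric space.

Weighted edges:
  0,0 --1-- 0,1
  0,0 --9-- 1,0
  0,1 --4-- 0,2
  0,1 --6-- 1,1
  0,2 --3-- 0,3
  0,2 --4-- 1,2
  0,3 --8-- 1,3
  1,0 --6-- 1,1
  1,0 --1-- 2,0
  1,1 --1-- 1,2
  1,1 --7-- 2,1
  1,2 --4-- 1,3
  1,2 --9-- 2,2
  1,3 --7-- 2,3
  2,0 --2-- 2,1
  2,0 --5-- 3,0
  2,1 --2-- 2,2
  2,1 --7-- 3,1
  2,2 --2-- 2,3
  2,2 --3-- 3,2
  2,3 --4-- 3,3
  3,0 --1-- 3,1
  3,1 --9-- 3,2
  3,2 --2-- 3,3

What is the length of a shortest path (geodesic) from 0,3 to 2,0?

Shortest path: 0,3 → 0,2 → 1,2 → 1,1 → 1,0 → 2,0, total weight = 15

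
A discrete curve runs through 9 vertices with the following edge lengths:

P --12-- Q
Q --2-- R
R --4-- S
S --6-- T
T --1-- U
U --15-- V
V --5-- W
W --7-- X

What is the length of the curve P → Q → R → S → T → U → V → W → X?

Arc length = 12 + 2 + 4 + 6 + 1 + 15 + 5 + 7 = 52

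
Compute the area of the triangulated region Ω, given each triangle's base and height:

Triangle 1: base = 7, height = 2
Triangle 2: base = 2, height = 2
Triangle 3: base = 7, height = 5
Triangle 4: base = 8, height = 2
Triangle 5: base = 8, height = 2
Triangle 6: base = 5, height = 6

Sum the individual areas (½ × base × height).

(1/2)×7×2 + (1/2)×2×2 + (1/2)×7×5 + (1/2)×8×2 + (1/2)×8×2 + (1/2)×5×6 = 57.5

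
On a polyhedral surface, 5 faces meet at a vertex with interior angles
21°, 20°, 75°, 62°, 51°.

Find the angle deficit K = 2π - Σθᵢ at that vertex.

Sum of angles = 229°. K = 360° - 229° = 131° = 131π/180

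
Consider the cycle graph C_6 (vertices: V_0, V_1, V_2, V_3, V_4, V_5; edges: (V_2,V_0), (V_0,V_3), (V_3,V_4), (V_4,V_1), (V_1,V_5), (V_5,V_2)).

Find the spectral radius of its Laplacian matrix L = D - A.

The cycle graph C_n has Laplacian eigenvalues λ_k = 2 − 2cos(2πk/n), k = 0, 1, …, n−1. Here n = 6:
k=0: 2 − 2cos(0) = 0.0; k=1: 2 − 2cos(π/3) = 1.0; k=2: 2 − 2cos(2π/3) = 3.0; k=3: 2 − 2cos(π) = 4.0; k=4: 2 − 2cos(4π/3) = 3.0; k=5: 2 − 2cos(5π/3) = 1.0.
Laplacian eigenvalues: [0.0, 1.0, 1.0, 3.0, 3.0, 4.0]. Largest eigenvalue (spectral radius) = 4.0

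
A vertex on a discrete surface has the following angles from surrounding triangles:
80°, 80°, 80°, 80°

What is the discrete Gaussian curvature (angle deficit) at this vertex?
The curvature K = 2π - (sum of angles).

Sum of angles = 320°. K = 360° - 320° = 40° = 2π/9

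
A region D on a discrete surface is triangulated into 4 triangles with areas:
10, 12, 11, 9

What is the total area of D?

10 + 12 + 11 + 9 = 42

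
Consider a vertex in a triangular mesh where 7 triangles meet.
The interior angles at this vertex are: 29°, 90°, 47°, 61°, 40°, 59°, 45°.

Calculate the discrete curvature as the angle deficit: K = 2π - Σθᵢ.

Sum of angles = 371°. K = 360° - 371° = -11° = -11π/180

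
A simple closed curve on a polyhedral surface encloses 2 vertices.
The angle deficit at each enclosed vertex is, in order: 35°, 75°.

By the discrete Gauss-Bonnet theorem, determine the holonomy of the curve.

Holonomy = total enclosed curvature = 35° + 75° = 110°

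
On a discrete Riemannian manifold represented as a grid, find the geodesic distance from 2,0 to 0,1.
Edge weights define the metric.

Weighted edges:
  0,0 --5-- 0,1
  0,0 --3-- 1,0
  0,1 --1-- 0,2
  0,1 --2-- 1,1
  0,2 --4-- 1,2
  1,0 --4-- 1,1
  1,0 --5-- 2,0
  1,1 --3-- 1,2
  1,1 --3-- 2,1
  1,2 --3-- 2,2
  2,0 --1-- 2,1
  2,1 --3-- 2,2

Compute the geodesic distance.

Shortest path: 2,0 → 2,1 → 1,1 → 0,1, total weight = 6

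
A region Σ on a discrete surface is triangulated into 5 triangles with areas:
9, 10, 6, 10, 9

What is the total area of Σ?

9 + 10 + 6 + 10 + 9 = 44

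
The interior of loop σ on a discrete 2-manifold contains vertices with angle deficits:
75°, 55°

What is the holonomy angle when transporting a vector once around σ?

Holonomy = total enclosed curvature = 75° + 55° = 130°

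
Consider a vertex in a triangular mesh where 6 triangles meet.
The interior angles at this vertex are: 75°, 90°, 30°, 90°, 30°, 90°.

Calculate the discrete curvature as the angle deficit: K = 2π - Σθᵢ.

Sum of angles = 405°. K = 360° - 405° = -45° = -π/4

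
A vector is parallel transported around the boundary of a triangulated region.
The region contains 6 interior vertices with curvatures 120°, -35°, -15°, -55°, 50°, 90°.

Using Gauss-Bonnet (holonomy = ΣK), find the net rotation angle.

Holonomy = total enclosed curvature = 120° + (-35°) + (-15°) + (-55°) + 50° + 90° = 155°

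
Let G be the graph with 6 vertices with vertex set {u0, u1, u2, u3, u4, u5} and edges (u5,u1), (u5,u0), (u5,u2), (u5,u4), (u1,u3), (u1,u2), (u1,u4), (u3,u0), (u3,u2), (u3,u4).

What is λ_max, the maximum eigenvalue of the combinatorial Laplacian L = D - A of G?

Degrees: deg(u0) = 2, deg(u1) = 4, deg(u2) = 3, deg(u3) = 4, deg(u4) = 3, deg(u5) = 4.
L = D − A with rows/columns ordered (u0, u1, u2, u3, u4, u5):
  [ 2,  0,  0, -1,  0, -1]
  [ 0,  4, -1, -1, -1, -1]
  [ 0, -1,  3, -1,  0, -1]
  [-1, -1, -1,  4, -1,  0]
  [ 0, -1,  0, -1,  3, -1]
  [-1, -1, -1,  0, -1,  4]
Characteristic polynomial: det(λI − L) = λ(λ − 2)(λ − 3)(λ − 4)(λ − 5)(λ − 6).
Roots: λ = 0; (λ − 2) = 0 ⇒ λ = 2; (λ − 3) = 0 ⇒ λ = 3; (λ − 4) = 0 ⇒ λ = 4; (λ − 5) = 0 ⇒ λ = 5; (λ − 6) = 0 ⇒ λ = 6.
(Check: the roots sum (with multiplicity) to 20, matching trace L = Σdeg = 2·10 = 20.)
Laplacian eigenvalues: [0.0, 2.0, 3.0, 4.0, 5.0, 6.0]. Largest eigenvalue (spectral radius) = 6.0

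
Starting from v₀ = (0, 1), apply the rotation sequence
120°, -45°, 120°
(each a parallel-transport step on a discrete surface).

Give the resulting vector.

Total rotation: 120° + (-45°) + 120° = 195° ≡ -165° (mod 360°). Final vector: (0.2588, -0.9659)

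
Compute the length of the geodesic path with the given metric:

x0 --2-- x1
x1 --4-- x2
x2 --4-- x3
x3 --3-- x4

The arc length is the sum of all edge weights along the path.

Arc length = 2 + 4 + 4 + 3 = 13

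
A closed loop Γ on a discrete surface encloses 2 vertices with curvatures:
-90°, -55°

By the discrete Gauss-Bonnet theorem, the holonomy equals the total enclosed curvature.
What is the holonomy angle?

Holonomy = total enclosed curvature = (-90°) + (-55°) = -145°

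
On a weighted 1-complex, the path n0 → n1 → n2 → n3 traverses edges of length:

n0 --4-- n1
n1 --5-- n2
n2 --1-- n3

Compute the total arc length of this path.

Arc length = 4 + 5 + 1 = 10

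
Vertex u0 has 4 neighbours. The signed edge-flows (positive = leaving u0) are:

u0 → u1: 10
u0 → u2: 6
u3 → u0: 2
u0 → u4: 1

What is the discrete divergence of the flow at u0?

Divergence = sum of outgoing flows = 10 + 6 + (-2) + 1 = 15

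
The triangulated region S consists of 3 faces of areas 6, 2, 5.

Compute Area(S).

6 + 2 + 5 = 13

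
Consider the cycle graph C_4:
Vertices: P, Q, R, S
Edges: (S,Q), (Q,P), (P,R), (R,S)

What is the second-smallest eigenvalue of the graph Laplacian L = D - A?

The cycle graph C_n has Laplacian eigenvalues λ_k = 2 − 2cos(2πk/n), k = 0, 1, …, n−1. Here n = 4:
k=0: 2 − 2cos(0) = 0.0; k=1: 2 − 2cos(π/2) = 2.0; k=2: 2 − 2cos(π) = 4.0; k=3: 2 − 2cos(3π/2) = 2.0.
Laplacian eigenvalues: [0.0, 2.0, 2.0, 4.0]. Algebraic connectivity (smallest non-zero eigenvalue) = 2.0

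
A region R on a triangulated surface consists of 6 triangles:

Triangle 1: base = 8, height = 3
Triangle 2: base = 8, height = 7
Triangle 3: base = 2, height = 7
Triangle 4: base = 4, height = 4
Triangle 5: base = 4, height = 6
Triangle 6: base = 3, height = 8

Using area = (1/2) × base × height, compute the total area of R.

(1/2)×8×3 + (1/2)×8×7 + (1/2)×2×7 + (1/2)×4×4 + (1/2)×4×6 + (1/2)×3×8 = 79.0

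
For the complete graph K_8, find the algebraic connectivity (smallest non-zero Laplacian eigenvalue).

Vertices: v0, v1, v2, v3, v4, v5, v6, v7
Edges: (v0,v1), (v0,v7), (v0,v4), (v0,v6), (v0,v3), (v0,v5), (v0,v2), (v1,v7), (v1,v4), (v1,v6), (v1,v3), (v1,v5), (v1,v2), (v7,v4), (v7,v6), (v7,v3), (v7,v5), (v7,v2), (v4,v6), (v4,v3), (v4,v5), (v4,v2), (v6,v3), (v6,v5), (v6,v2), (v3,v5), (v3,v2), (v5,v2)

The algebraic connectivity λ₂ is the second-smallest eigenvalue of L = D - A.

For the complete graph K_n, L = nI − J (J = all-ones matrix). J has eigenvalues n (once, eigenvector 𝟙) and 0 (multiplicity n−1), so L has eigenvalues 0 (once) and n (multiplicity n−1). Here n = 8: eigenvalue 0 once and 8 with multiplicity 7.
Laplacian eigenvalues: [0.0, 8.0, 8.0, 8.0, 8.0, 8.0, 8.0, 8.0]. Algebraic connectivity (smallest non-zero eigenvalue) = 8.0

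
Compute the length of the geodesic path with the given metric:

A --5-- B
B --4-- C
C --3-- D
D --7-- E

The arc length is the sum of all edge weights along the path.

Arc length = 5 + 4 + 3 + 7 = 19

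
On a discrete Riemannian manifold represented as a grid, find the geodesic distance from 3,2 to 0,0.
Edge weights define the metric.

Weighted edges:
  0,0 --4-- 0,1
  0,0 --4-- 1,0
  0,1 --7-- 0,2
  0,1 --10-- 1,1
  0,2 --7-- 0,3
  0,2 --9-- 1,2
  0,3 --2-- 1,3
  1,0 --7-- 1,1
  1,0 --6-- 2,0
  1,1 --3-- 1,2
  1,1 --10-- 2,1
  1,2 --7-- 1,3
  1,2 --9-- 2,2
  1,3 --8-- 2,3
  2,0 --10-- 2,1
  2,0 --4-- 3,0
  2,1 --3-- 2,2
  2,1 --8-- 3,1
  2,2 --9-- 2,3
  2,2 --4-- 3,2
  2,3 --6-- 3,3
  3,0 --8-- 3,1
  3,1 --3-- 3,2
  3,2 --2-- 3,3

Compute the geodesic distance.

Shortest path: 3,2 → 3,1 → 3,0 → 2,0 → 1,0 → 0,0, total weight = 25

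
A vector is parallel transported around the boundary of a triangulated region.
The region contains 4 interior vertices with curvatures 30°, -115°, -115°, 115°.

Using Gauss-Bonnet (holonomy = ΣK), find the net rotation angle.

Holonomy = total enclosed curvature = 30° + (-115°) + (-115°) + 115° = -85°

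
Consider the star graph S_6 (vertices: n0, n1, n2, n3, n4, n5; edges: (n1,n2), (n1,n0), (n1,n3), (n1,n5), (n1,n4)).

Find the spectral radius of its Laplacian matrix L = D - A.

The star S_6 is the complete bipartite graph K_{1,5} (one hub of degree 5, 5 leaves of degree 1). The Laplacian spectrum of K_{p,q} is 0, p (multiplicity q−1), q (multiplicity p−1), p+q. With p = 1, q = 5: 0 once, 1 with multiplicity 4, and 6 once. (Check: trace L = sum of degrees = 10 = 4·1 + 6.)
Laplacian eigenvalues: [0.0, 1.0, 1.0, 1.0, 1.0, 6.0]. Largest eigenvalue (spectral radius) = 6.0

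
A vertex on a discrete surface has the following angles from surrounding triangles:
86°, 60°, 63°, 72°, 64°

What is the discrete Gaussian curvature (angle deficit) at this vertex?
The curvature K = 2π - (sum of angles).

Sum of angles = 345°. K = 360° - 345° = 15° = π/12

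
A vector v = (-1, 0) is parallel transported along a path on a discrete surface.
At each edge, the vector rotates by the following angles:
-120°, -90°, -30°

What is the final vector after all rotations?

Total rotation: (-120°) + (-90°) + (-30°) = -240° ≡ 120° (mod 360°). Final vector: (0.5000, -0.8660)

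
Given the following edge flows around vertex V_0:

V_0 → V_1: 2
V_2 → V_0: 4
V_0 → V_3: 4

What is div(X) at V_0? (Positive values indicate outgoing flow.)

Divergence = sum of outgoing flows = 2 + (-4) + 4 = 2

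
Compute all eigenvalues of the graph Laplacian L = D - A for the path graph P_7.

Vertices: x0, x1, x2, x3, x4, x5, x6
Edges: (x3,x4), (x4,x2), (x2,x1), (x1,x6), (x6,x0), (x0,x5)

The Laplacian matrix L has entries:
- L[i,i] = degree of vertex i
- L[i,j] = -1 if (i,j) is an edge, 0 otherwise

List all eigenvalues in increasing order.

The path graph P_n has Laplacian eigenvalues λ_k = 2 − 2cos(kπ/n), k = 0, 1, …, n−1. Here n = 7:
k=0: 2 − 2cos(0) = 0.0; k=1: 2 − 2cos(π/7) = 0.1981; k=2: 2 − 2cos(2π/7) = 0.753; k=3: 2 − 2cos(3π/7) = 1.555; k=4: 2 − 2cos(4π/7) = 2.445; k=5: 2 − 2cos(5π/7) = 3.247; k=6: 2 − 2cos(6π/7) = 3.8019.
Laplacian eigenvalues (increasing order): [0.0, 0.1981, 0.753, 1.555, 2.445, 3.247, 3.8019]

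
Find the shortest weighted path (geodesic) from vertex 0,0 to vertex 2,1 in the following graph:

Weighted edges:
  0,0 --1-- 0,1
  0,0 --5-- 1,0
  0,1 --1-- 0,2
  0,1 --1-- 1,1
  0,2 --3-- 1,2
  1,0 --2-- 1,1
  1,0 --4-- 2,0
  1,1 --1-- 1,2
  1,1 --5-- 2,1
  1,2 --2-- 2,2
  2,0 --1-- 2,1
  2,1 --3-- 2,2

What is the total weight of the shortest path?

Shortest path: 0,0 → 0,1 → 1,1 → 2,1, total weight = 7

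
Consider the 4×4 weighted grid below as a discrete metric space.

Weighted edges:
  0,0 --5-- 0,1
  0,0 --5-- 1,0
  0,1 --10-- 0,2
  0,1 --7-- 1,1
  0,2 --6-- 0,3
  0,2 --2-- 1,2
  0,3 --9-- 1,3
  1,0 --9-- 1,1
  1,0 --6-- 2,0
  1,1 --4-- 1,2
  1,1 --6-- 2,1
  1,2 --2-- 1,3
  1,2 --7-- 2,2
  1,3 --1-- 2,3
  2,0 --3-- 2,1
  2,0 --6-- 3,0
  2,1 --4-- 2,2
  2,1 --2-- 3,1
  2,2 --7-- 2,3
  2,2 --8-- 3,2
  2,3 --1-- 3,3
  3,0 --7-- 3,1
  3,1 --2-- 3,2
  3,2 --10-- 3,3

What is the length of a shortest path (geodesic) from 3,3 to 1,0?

Shortest path: 3,3 → 2,3 → 1,3 → 1,2 → 1,1 → 1,0, total weight = 17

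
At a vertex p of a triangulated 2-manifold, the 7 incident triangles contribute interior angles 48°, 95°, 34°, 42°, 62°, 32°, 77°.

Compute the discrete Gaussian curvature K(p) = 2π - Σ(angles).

Sum of angles = 390°. K = 360° - 390° = -30° = -π/6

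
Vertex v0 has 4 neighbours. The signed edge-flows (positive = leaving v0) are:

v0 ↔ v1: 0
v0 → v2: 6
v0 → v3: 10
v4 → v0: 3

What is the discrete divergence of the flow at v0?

Divergence = sum of outgoing flows = 0 + 6 + 10 + (-3) = 13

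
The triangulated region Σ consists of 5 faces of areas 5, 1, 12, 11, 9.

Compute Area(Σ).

5 + 1 + 12 + 11 + 9 = 38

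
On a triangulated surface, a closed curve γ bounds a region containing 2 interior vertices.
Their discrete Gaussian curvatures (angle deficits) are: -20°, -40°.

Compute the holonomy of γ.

Holonomy = total enclosed curvature = (-20°) + (-40°) = -60°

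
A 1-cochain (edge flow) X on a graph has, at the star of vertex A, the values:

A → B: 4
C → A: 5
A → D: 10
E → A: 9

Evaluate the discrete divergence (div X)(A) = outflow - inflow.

Divergence = sum of outgoing flows = 4 + (-5) + 10 + (-9) = 0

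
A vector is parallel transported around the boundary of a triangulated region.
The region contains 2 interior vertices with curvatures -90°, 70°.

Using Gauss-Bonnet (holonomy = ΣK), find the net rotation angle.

Holonomy = total enclosed curvature = (-90°) + 70° = -20°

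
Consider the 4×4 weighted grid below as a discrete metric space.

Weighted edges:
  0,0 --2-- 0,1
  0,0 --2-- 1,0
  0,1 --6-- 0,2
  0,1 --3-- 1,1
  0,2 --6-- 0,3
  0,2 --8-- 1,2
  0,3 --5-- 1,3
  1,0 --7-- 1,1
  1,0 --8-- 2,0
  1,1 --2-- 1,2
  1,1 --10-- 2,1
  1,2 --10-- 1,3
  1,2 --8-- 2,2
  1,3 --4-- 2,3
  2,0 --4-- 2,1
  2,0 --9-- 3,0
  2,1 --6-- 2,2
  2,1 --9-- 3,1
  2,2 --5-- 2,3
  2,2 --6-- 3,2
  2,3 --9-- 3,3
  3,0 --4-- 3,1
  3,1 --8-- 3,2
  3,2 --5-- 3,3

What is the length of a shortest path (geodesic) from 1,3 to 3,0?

Shortest path: 1,3 → 2,3 → 2,2 → 3,2 → 3,1 → 3,0, total weight = 27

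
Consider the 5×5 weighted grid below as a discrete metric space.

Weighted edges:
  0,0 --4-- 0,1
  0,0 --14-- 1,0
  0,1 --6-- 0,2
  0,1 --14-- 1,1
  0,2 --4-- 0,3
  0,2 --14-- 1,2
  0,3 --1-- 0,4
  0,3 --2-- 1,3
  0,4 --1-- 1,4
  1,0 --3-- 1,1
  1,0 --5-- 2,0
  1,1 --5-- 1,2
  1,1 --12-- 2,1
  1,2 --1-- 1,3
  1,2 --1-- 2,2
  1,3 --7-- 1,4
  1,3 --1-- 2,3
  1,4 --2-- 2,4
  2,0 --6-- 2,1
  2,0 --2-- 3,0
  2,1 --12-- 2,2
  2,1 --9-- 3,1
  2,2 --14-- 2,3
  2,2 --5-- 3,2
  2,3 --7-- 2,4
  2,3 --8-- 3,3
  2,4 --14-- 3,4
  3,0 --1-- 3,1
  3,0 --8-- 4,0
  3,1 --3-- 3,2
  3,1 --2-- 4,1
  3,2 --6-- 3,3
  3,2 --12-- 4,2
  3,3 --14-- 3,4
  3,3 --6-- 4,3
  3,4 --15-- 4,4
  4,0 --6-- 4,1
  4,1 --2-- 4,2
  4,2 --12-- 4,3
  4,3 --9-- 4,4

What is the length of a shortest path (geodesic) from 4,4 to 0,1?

Shortest path: 4,4 → 4,3 → 3,3 → 2,3 → 1,3 → 0,3 → 0,2 → 0,1, total weight = 36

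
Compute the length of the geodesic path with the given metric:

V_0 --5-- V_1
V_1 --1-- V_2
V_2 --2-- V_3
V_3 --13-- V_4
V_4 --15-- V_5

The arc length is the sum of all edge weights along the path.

Arc length = 5 + 1 + 2 + 13 + 15 = 36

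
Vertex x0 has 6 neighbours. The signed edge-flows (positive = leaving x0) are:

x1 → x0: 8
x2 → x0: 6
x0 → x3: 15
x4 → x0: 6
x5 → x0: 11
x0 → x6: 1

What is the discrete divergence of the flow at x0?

Divergence = sum of outgoing flows = (-8) + (-6) + 15 + (-6) + (-11) + 1 = -15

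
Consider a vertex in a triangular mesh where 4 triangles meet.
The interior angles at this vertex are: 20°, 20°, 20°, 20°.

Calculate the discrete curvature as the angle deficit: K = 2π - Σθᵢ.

Sum of angles = 80°. K = 360° - 80° = 280°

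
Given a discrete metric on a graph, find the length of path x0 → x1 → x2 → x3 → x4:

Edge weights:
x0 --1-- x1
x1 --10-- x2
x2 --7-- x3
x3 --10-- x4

Arc length = 1 + 10 + 7 + 10 = 28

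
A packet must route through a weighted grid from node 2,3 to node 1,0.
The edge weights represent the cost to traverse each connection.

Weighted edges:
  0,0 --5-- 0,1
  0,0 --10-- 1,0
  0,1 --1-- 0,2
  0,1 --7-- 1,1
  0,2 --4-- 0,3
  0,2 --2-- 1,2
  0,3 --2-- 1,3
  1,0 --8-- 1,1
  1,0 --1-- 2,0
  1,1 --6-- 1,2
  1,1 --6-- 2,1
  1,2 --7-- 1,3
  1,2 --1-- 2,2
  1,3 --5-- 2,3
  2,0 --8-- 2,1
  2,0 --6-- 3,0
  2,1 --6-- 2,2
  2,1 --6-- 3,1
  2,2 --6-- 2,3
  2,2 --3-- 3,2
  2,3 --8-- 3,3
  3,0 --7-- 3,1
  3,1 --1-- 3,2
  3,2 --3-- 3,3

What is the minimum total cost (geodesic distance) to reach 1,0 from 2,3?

Shortest path: 2,3 → 2,2 → 1,2 → 1,1 → 1,0, total weight = 21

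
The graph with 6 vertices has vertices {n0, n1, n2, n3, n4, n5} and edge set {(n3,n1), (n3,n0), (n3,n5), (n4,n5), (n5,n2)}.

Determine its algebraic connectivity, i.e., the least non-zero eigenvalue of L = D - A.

Degrees: deg(n0) = 1, deg(n1) = 1, deg(n2) = 1, deg(n3) = 3, deg(n4) = 1, deg(n5) = 3.
L = D − A with rows/columns ordered (n0, n1, n2, n3, n4, n5):
  [ 1,  0,  0, -1,  0,  0]
  [ 0,  1,  0, -1,  0,  0]
  [ 0,  0,  1,  0,  0, -1]
  [-1, -1,  0,  3,  0, -1]
  [ 0,  0,  0,  0,  1, -1]
  [ 0,  0, -1, -1, -1,  3]
Characteristic polynomial: det(λI − L) = λ(λ² − 5λ + 2)(λ − 1)²(λ − 3).
Roots: λ = 0; (λ² − 5λ + 2) = 0 ⇒ λ = (5 ± √17)/2 ≈ 0.4384, 4.5616; (λ − 1) = 0 ⇒ λ = 1 (multiplicity 2); (λ − 3) = 0 ⇒ λ = 3.
(Check: the roots sum (with multiplicity) to 10, matching trace L = Σdeg = 2·5 = 10.)
Laplacian eigenvalues: [0.0, 0.4384, 1.0, 1.0, 3.0, 4.5616]. Algebraic connectivity (smallest non-zero eigenvalue) = 0.4384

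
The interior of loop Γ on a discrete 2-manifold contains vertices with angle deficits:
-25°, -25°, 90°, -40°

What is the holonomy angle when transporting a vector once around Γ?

Holonomy = total enclosed curvature = (-25°) + (-25°) + 90° + (-40°) = 0°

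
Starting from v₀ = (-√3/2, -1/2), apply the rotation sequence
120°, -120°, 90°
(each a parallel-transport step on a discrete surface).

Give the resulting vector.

Total rotation: 120° + (-120°) + 90° = 90°. Final vector: (0.5000, -0.8660)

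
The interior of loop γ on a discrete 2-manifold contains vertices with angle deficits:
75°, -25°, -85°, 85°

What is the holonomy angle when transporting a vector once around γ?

Holonomy = total enclosed curvature = 75° + (-25°) + (-85°) + 85° = 50°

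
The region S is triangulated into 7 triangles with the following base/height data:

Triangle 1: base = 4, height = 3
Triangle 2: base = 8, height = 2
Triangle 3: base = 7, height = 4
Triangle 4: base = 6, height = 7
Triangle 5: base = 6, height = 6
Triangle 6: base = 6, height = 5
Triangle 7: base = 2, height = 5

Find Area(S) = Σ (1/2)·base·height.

(1/2)×4×3 + (1/2)×8×2 + (1/2)×7×4 + (1/2)×6×7 + (1/2)×6×6 + (1/2)×6×5 + (1/2)×2×5 = 87.0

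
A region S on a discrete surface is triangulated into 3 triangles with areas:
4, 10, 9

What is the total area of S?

4 + 10 + 9 = 23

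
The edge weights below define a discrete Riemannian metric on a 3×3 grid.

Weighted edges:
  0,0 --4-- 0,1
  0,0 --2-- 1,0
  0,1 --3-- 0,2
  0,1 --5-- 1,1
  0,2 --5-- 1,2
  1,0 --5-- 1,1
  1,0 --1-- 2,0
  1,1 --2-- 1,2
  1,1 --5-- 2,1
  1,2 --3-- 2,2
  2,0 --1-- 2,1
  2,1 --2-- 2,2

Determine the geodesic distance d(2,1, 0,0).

Shortest path: 2,1 → 2,0 → 1,0 → 0,0, total weight = 4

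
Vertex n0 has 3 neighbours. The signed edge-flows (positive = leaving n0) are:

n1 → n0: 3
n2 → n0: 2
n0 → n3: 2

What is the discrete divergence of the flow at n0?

Divergence = sum of outgoing flows = (-3) + (-2) + 2 = -3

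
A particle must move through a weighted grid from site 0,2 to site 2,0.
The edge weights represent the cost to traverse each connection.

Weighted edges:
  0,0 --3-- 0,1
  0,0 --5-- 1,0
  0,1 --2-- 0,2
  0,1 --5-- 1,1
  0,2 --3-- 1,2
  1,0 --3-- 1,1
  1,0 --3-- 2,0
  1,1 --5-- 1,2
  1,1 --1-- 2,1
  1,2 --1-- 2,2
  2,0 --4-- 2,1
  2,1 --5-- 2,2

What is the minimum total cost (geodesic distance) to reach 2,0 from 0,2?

Shortest path: 0,2 → 0,1 → 1,1 → 2,1 → 2,0, total weight = 12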